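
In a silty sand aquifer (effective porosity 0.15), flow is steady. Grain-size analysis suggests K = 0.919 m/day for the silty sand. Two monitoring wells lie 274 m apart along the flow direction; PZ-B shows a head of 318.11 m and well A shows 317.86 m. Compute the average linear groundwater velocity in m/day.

0.00559

Hydraulic gradient i = (318.11 − 317.86) / 274 = 0.25 / 274 = 0.0009124.
Darcy flux q = K · i = 0.9190 × 0.0009124 = 0.0008385 m/day.
Seepage velocity v = q / n_e = 0.0008385 / 0.15 = 0.005590 m/day.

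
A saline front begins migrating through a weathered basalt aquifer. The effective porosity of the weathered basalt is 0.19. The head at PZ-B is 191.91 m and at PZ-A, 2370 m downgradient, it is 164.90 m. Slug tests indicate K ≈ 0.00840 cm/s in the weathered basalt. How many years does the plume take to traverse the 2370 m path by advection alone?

14.9

Convert K: 0.00840 cm/s × 864 = 7.258 m/day.
Hydraulic gradient i = (191.91 − 164.90) / 2370 = 27.01 / 2370 = 0.01140.
Darcy flux q = K · i = 7.258 × 0.01140 = 0.08271 m/day.
Seepage velocity v = q / n_e = 0.08271 / 0.19 = 0.4353 m/day.
Travel time t = L / v = 2370 / 0.4353 = 5444 days = 14.91 years.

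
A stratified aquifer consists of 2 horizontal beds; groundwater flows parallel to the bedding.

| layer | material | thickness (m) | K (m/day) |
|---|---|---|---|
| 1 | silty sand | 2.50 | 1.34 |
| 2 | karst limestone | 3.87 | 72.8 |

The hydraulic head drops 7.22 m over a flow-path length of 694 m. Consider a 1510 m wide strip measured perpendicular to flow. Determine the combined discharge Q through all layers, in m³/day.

4480

Flow is parallel to layering, so each bed carries its own Darcy discharge and the transmissivities add.
Σ(K_i·b_i) = 1.34×2.50 + 72.8×3.87 = 285.1 m²/day.
Hydraulic gradient i = Δh / L = 7.22 / 694 = 0.01040.
Q = Σ(K_i·b_i) · W · i = 285.1 × 1510 × 0.01040 = 4478 m³/day.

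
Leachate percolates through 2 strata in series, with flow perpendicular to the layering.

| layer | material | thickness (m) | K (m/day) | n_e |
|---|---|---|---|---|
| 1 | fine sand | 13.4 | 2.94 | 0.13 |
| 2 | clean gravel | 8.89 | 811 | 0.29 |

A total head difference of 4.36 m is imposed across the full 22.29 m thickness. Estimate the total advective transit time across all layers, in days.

4.53

With flow normal to the layers, continuity requires the same specific discharge q through every layer.
Σ(b_i/K_i) = 13.4/2.94 + 8.89/811 = 4.569 d.
q = Δh / Σ(b_i/K_i) = 4.36 / 4.569 = 0.9543 m/day.
In each layer the seepage velocity is v_i = q/n_i, so the layer transit time is t_i = b_i·n_i / q:
  layer 1 (fine sand): t_1 = 13.4 × 0.13 / 0.9543 = 1.825 d
  layer 2 (clean gravel): t_2 = 8.89 × 0.29 / 0.9543 = 2.702 d
Total t = Σ t_i = 4.527 days.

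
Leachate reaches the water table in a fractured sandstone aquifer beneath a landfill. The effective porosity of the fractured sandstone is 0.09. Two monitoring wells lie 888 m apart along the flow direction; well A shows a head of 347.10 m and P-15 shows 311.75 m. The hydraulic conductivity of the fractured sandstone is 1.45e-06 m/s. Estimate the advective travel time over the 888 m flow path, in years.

Convert K: 1.45e-06 m/s × 86400 = 0.1253 m/day.
Hydraulic gradient i = (347.10 − 311.75) / 888 = 35.35 / 888 = 0.03981.
Darcy flux q = K · i = 0.1253 × 0.03981 = 0.004987 m/day.
Seepage velocity v = q / n_e = 0.004987 / 0.09 = 0.05541 m/day.
Travel time t = L / v = 888 / 0.05541 = 16025 days = 43.87 years.

43.9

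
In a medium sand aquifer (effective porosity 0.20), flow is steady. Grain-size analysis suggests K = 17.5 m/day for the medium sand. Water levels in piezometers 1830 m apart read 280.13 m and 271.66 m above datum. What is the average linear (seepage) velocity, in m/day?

Hydraulic gradient i = (280.13 − 271.66) / 1830 = 8.47 / 1830 = 0.004628.
Darcy flux q = K · i = 17.50 × 0.004628 = 0.08100 m/day.
Seepage velocity v = q / n_e = 0.08100 / 0.20 = 0.4050 m/day.

0.405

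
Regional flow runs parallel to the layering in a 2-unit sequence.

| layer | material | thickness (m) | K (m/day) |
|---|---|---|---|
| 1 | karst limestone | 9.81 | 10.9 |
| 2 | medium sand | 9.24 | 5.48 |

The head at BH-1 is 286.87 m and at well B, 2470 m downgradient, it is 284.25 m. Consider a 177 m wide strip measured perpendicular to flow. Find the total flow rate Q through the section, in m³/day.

Flow is parallel to layering, so each bed carries its own Darcy discharge and the transmissivities add.
Σ(K_i·b_i) = 10.9×9.81 + 5.48×9.24 = 157.6 m²/day.
Hydraulic gradient i = (286.87 − 284.25) / 2470 = 2.62 / 2470 = 0.001061.
Q = Σ(K_i·b_i) · W · i = 157.6 × 177 × 0.001061 = 29.58 m³/day.

29.6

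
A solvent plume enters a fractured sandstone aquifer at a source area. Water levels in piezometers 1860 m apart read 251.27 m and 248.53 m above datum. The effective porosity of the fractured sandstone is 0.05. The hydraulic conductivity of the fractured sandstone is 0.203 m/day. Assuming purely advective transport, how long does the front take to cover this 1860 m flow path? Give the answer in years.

Hydraulic gradient i = (251.27 − 248.53) / 1860 = 2.74 / 1860 = 0.001473.
Darcy flux q = K · i = 0.2030 × 0.001473 = 0.0002990 m/day.
Seepage velocity v = q / n_e = 0.0002990 / 0.05 = 0.005981 m/day.
Travel time t = L / v = 1860 / 0.005981 = 3.110e+05 days = 851.4 years.

851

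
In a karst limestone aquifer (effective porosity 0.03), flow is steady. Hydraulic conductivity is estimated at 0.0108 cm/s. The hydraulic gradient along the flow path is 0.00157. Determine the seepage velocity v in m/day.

0.488

Convert K: 0.0108 cm/s × 864 = 9.331 m/day.
Hydraulic gradient i = 0.00157.
Darcy flux q = K · i = 9.331 × 0.001570 = 0.01465 m/day.
Seepage velocity v = q / n_e = 0.01465 / 0.03 = 0.4883 m/day.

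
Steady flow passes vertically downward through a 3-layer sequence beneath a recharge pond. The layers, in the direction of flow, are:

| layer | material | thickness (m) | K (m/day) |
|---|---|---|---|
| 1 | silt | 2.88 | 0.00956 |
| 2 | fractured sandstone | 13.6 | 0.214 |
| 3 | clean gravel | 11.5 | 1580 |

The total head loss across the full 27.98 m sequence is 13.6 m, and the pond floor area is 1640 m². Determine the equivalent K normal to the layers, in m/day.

Flow is perpendicular to layering, so the layers act in series and the equivalent K is the thickness-weighted harmonic mean.
Total thickness L = 2.88 + 13.6 + 11.5 = 27.98 m.
Σ(b_i/K_i) = 2.88/0.00956 + 13.6/0.214 + 11.5/1580 = 364.8 d.
K_eq = L / Σ(b_i/K_i) = 27.98 / 364.8 = 0.07670 m/day.

0.0767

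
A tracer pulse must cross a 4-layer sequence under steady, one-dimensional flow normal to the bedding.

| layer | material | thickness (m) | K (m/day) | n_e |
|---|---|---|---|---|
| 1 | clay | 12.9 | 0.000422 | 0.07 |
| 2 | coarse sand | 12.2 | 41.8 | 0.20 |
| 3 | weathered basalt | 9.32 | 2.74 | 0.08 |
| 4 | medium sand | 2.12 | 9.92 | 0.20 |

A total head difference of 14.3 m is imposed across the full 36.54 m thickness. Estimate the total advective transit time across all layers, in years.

With flow normal to the layers, continuity requires the same specific discharge q through every layer.
Σ(b_i/K_i) = 12.9/0.000422 + 12.2/41.8 + 9.32/2.74 + 2.12/9.92 = 30573 d.
q = Δh / Σ(b_i/K_i) = 14.3 / 30573 = 0.0004677 m/day.
In each layer the seepage velocity is v_i = q/n_i, so the layer transit time is t_i = b_i·n_i / q:
  layer 1 (clay): t_1 = 12.9 × 0.07 / 0.0004677 = 1931 d
  layer 2 (coarse sand): t_2 = 12.2 × 0.20 / 0.0004677 = 5217 d
  layer 3 (weathered basalt): t_3 = 9.32 × 0.08 / 0.0004677 = 1594 d
  layer 4 (medium sand): t_4 = 2.12 × 0.20 / 0.0004677 = 906.5 d
Total t = Σ t_i = 9648 days = 26.41 years.

26.4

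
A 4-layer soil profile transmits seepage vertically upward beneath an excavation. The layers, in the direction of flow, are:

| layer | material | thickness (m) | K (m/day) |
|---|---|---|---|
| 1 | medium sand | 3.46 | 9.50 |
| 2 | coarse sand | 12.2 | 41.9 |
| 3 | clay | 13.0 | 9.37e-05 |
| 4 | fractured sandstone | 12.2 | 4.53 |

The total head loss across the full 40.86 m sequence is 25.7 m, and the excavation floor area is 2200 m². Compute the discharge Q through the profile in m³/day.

Flow is perpendicular to layering, so the layers act in series and the equivalent K is the thickness-weighted harmonic mean.
Total thickness L = 3.46 + 12.2 + 13.0 + 12.2 = 40.86 m.
Σ(b_i/K_i) = 3.46/9.50 + 12.2/41.9 + 13.0/9.37e-05 + 12.2/4.53 = 1.387e+05 d.
K_eq = L / Σ(b_i/K_i) = 40.86 / 1.387e+05 = 0.0002945 m/day.
Q = K_eq · A · (Δh/L) = 0.0002945 × 2200 × (25.7/40.86) = 0.4075 m³/day.

0.408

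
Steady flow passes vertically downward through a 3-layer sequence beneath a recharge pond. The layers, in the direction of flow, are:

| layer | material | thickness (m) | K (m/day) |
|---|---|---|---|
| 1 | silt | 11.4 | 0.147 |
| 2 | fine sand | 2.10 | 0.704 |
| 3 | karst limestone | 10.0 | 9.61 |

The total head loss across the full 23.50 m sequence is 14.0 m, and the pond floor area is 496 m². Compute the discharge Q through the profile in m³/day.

Flow is perpendicular to layering, so the layers act in series and the equivalent K is the thickness-weighted harmonic mean.
Total thickness L = 11.4 + 2.10 + 10.0 = 23.50 m.
Σ(b_i/K_i) = 11.4/0.147 + 2.10/0.704 + 10.0/9.61 = 81.57 d.
K_eq = L / Σ(b_i/K_i) = 23.50 / 81.57 = 0.2881 m/day.
Q = K_eq · A · (Δh/L) = 0.2881 × 496 × (14.0/23.50) = 85.12 m³/day.

85.1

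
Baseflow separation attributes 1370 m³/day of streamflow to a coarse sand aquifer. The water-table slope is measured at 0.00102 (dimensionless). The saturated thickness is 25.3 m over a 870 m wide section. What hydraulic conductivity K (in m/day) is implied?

Cross-sectional area A = 870 × 25.3 = 22011 m².
Hydraulic gradient i = 0.00102.
From Q = K·A·i, K = Q / (A·i) = 1370 / (22011 × 0.001020) = 61.02 m/day.

61.0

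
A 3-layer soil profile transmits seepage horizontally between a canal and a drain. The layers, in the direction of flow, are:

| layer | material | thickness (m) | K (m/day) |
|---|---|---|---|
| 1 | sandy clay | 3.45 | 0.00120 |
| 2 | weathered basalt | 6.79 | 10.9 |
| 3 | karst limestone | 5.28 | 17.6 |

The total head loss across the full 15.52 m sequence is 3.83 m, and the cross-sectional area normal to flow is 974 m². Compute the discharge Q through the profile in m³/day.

1.30

Flow is perpendicular to layering, so the layers act in series and the equivalent K is the thickness-weighted harmonic mean.
Total thickness L = 3.45 + 6.79 + 5.28 = 15.52 m.
Σ(b_i/K_i) = 3.45/0.00120 + 6.79/10.9 + 5.28/17.6 = 2876 d.
K_eq = L / Σ(b_i/K_i) = 15.52 / 2876 = 0.005397 m/day.
Q = K_eq · A · (Δh/L) = 0.005397 × 974 × (3.83/15.52) = 1.297 m³/day.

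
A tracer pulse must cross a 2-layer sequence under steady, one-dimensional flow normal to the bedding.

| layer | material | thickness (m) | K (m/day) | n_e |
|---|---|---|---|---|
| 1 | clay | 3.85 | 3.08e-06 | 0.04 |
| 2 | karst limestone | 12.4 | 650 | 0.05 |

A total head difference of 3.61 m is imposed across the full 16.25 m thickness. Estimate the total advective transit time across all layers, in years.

With flow normal to the layers, continuity requires the same specific discharge q through every layer.
Σ(b_i/K_i) = 3.85/3.08e-06 + 12.4/650 = 1.250e+06 d.
q = Δh / Σ(b_i/K_i) = 3.61 / 1.250e+06 = 2.888e-06 m/day.
In each layer the seepage velocity is v_i = q/n_i, so the layer transit time is t_i = b_i·n_i / q:
  layer 1 (clay): t_1 = 3.85 × 0.04 / 2.888e-06 = 53324 d
  layer 2 (karst limestone): t_2 = 12.4 × 0.05 / 2.888e-06 = 2.147e+05 d
Total t = Σ t_i = 2.680e+05 days = 733.8 years.

734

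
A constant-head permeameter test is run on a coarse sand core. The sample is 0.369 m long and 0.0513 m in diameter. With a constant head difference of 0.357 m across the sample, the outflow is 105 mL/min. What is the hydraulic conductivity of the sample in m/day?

75.6

Cross-sectional area A = π·(d/2)² = π × (0.0513/2)² = 0.002067 m².
Convert discharge: 105 mL/min = 1.750e-06 m³/s.
Darcy's law rearranged: K = Q·L / (A·Δh) = 1.750e-06 × 0.369 / (0.002067 × 0.357) = 0.0008751 m/s = 75.61 m/day.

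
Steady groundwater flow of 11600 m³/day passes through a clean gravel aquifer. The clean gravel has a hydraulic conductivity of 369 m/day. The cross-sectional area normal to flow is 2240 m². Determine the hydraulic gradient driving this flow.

From Q = K·A·i, i = Q / (K·A) = 11600 / (369.0 × 2240) = 0.01403.

0.0140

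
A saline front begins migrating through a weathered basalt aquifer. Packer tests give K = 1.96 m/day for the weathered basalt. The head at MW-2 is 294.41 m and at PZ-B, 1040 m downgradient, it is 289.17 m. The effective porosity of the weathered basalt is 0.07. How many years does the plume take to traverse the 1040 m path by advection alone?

20.2

Hydraulic gradient i = (294.41 − 289.17) / 1040 = 5.24 / 1040 = 0.005038.
Darcy flux q = K · i = 1.960 × 0.005038 = 0.009875 m/day.
Seepage velocity v = q / n_e = 0.009875 / 0.07 = 0.1411 m/day.
Travel time t = L / v = 1040 / 0.1411 = 7372 days = 20.18 years.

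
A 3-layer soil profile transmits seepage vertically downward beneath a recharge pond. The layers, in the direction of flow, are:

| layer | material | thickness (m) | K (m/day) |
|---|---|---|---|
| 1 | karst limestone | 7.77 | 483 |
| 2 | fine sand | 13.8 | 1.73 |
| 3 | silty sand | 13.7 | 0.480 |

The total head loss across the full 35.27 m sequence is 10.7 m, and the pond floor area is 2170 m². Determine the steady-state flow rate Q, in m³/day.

Flow is perpendicular to layering, so the layers act in series and the equivalent K is the thickness-weighted harmonic mean.
Total thickness L = 7.77 + 13.8 + 13.7 = 35.27 m.
Σ(b_i/K_i) = 7.77/483 + 13.8/1.73 + 13.7/0.480 = 36.53 d.
K_eq = L / Σ(b_i/K_i) = 35.27 / 36.53 = 0.9654 m/day.
Q = K_eq · A · (Δh/L) = 0.9654 × 2170 × (10.7/35.27) = 635.5 m³/day.

636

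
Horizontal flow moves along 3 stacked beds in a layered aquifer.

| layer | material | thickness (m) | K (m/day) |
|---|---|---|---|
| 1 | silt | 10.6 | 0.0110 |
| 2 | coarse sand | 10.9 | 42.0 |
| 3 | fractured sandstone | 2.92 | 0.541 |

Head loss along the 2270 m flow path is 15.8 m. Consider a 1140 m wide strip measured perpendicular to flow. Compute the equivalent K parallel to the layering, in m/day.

18.8

Flow is parallel to layering, so each bed carries its own Darcy discharge and the transmissivities add.
Σ(K_i·b_i) = 0.0110×10.6 + 42.0×10.9 + 0.541×2.92 = 459.5 m²/day.
Total thickness b = 24.42 m, so K_eq = Σ(K_i·b_i)/b = 18.82 m/day.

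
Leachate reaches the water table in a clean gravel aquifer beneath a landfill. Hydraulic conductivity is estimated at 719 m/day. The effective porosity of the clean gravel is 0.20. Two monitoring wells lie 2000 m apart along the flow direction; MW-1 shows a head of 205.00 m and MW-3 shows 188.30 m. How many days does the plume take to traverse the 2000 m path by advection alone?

Hydraulic gradient i = (205.00 − 188.30) / 2000 = 16.7 / 2000 = 0.008350.
Darcy flux q = K · i = 719.0 × 0.008350 = 6.004 m/day.
Seepage velocity v = q / n_e = 6.004 / 0.20 = 30.02 m/day.
Travel time t = L / v = 2000 / 30.02 = 66.63 days.

66.6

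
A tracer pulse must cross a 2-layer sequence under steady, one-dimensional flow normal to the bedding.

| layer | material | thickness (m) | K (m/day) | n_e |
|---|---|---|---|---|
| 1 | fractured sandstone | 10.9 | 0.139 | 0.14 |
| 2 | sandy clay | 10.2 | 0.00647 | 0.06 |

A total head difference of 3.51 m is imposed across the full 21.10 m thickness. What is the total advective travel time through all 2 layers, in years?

2.76

With flow normal to the layers, continuity requires the same specific discharge q through every layer.
Σ(b_i/K_i) = 10.9/0.139 + 10.2/0.00647 = 1655 d.
q = Δh / Σ(b_i/K_i) = 3.51 / 1655 = 0.002121 m/day.
In each layer the seepage velocity is v_i = q/n_i, so the layer transit time is t_i = b_i·n_i / q:
  layer 1 (fractured sandstone): t_1 = 10.9 × 0.14 / 0.002121 = 719.5 d
  layer 2 (sandy clay): t_2 = 10.2 × 0.06 / 0.002121 = 288.6 d
Total t = Σ t_i = 1008 days = 2.760 years.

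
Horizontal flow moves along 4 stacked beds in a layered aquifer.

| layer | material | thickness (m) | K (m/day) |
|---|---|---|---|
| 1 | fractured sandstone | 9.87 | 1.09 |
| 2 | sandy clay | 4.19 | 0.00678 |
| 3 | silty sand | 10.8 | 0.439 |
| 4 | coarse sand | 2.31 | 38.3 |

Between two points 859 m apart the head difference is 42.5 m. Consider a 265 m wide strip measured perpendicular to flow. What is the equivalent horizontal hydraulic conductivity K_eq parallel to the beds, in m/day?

3.83

Flow is parallel to layering, so each bed carries its own Darcy discharge and the transmissivities add.
Σ(K_i·b_i) = 1.09×9.87 + 0.00678×4.19 + 0.439×10.8 + 38.3×2.31 = 104.0 m²/day.
Total thickness b = 27.17 m, so K_eq = Σ(K_i·b_i)/b = 3.828 m/day.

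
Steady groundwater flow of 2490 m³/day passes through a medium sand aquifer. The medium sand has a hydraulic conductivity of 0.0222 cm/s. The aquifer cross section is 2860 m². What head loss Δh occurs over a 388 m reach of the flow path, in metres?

17.6

Convert K: 0.0222 cm/s × 864 = 19.18 m/day.
From Q = K·A·i, i = Q / (K·A) = 2490 / (19.18 × 2860) = 0.04539.
Head loss Δh = i · L = 0.04539 × 388 = 17.61 m.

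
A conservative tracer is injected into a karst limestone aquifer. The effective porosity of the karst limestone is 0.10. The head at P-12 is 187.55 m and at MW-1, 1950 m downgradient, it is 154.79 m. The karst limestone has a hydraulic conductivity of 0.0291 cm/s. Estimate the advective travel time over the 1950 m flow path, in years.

Convert K: 0.0291 cm/s × 864 = 25.14 m/day.
Hydraulic gradient i = (187.55 − 154.79) / 1950 = 32.76 / 1950 = 0.01680.
Darcy flux q = K · i = 25.14 × 0.01680 = 0.4224 m/day.
Seepage velocity v = q / n_e = 0.4224 / 0.10 = 4.224 m/day.
Travel time t = L / v = 1950 / 4.224 = 461.7 days = 1.264 years.

1.26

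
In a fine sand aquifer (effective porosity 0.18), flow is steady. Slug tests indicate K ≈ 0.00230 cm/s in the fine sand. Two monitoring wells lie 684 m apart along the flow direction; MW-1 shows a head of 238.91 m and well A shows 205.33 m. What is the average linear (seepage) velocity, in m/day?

Convert K: 0.00230 cm/s × 864 = 1.987 m/day.
Hydraulic gradient i = (238.91 − 205.33) / 684 = 33.58 / 684 = 0.04909.
Darcy flux q = K · i = 1.987 × 0.04909 = 0.09756 m/day.
Seepage velocity v = q / n_e = 0.09756 / 0.18 = 0.5420 m/day.

0.542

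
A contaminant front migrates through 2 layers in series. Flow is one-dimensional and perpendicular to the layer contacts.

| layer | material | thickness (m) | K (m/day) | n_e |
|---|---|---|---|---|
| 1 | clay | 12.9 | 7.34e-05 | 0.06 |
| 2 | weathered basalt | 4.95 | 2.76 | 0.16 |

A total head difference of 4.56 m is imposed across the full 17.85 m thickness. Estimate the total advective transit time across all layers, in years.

With flow normal to the layers, continuity requires the same specific discharge q through every layer.
Σ(b_i/K_i) = 12.9/7.34e-05 + 4.95/2.76 = 1.758e+05 d.
q = Δh / Σ(b_i/K_i) = 4.56 / 1.758e+05 = 2.595e-05 m/day.
In each layer the seepage velocity is v_i = q/n_i, so the layer transit time is t_i = b_i·n_i / q:
  layer 1 (clay): t_1 = 12.9 × 0.06 / 2.595e-05 = 29831 d
  layer 2 (weathered basalt): t_2 = 4.95 × 0.16 / 2.595e-05 = 30525 d
Total t = Σ t_i = 60357 days = 165.2 years.

165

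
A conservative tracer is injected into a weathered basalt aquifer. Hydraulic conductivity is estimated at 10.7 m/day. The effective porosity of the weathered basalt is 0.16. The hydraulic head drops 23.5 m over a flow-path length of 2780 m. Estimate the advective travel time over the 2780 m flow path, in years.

Hydraulic gradient i = Δh / L = 23.5 / 2780 = 0.008453.
Darcy flux q = K · i = 10.70 × 0.008453 = 0.09045 m/day.
Seepage velocity v = q / n_e = 0.09045 / 0.16 = 0.5653 m/day.
Travel time t = L / v = 2780 / 0.5653 = 4918 days = 13.46 years.

13.5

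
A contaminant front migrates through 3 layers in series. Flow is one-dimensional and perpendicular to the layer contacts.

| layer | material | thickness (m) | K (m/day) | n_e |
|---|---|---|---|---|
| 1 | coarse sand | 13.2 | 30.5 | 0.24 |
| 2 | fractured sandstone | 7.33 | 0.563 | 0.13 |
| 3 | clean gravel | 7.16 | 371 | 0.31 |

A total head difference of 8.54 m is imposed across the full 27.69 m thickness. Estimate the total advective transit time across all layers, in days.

With flow normal to the layers, continuity requires the same specific discharge q through every layer.
Σ(b_i/K_i) = 13.2/30.5 + 7.33/0.563 + 7.16/371 = 13.47 d.
q = Δh / Σ(b_i/K_i) = 8.54 / 13.47 = 0.6339 m/day.
In each layer the seepage velocity is v_i = q/n_i, so the layer transit time is t_i = b_i·n_i / q:
  layer 1 (coarse sand): t_1 = 13.2 × 0.24 / 0.6339 = 4.997 d
  layer 2 (fractured sandstone): t_2 = 7.33 × 0.13 / 0.6339 = 1.503 d
  layer 3 (clean gravel): t_3 = 7.16 × 0.31 / 0.6339 = 3.501 d
Total t = Σ t_i = 10.00 days.

10.0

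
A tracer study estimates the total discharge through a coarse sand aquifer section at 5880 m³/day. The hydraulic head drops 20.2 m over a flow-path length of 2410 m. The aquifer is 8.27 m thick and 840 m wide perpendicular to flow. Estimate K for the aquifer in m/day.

101

Cross-sectional area A = 840 × 8.27 = 6947 m².
Hydraulic gradient i = Δh / L = 20.2 / 2410 = 0.008382.
From Q = K·A·i, K = Q / (A·i) = 5880 / (6947 × 0.008382) = 101.0 m/day.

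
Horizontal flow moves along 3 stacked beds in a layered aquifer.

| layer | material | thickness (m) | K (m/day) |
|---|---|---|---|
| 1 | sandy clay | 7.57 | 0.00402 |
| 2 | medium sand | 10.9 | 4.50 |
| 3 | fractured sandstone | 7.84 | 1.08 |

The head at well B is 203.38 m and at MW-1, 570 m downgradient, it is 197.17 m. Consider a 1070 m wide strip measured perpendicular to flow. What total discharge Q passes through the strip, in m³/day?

671

Flow is parallel to layering, so each bed carries its own Darcy discharge and the transmissivities add.
Σ(K_i·b_i) = 0.00402×7.57 + 4.50×10.9 + 1.08×7.84 = 57.55 m²/day.
Hydraulic gradient i = (203.38 − 197.17) / 570 = 6.21 / 570 = 0.01089.
Q = Σ(K_i·b_i) · W · i = 57.55 × 1070 × 0.01089 = 670.9 m³/day.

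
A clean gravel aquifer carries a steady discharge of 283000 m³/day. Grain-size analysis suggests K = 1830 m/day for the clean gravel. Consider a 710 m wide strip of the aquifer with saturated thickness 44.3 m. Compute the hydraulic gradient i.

Cross-sectional area A = 710 × 44.3 = 31453 m².
From Q = K·A·i, i = Q / (K·A) = 283000 / (1830 × 31453) = 0.004917.

0.00492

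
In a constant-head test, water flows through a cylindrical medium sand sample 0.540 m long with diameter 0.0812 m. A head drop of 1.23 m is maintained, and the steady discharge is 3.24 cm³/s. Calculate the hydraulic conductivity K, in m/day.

23.7

Cross-sectional area A = π·(d/2)² = π × (0.0812/2)² = 0.005178 m².
Convert discharge: 3.24 cm³/s = 3.240e-06 m³/s.
Darcy's law rearranged: K = Q·L / (A·Δh) = 3.240e-06 × 0.540 / (0.005178 × 1.23) = 0.0002747 m/s = 23.73 m/day.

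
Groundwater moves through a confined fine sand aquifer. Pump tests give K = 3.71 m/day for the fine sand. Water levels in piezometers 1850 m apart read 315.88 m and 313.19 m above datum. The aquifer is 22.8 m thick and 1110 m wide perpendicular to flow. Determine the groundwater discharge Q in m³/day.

Cross-sectional area A = 1110 × 22.8 = 25308 m².
Hydraulic gradient i = (315.88 − 313.19) / 1850 = 2.69 / 1850 = 0.001454.
Darcy's law: Q = K · A · i = 3.710 × 25308 × 0.001454 = 136.5 m³/day.

137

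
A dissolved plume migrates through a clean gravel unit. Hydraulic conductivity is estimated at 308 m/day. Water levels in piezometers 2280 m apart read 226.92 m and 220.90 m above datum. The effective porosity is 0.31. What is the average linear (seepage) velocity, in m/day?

Hydraulic gradient i = (226.92 − 220.90) / 2280 = 6.02 / 2280 = 0.002640.
Darcy flux q = K · i = 308.0 × 0.002640 = 0.8132 m/day.
Seepage velocity v = q / n_e = 0.8132 / 0.31 = 2.623 m/day.

2.62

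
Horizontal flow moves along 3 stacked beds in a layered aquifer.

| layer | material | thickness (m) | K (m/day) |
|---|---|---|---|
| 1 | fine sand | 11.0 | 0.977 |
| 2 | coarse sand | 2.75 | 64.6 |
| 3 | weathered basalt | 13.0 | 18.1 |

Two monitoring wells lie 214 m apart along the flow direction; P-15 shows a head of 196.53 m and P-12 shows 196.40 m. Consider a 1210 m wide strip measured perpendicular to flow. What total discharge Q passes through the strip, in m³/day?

311

Flow is parallel to layering, so each bed carries its own Darcy discharge and the transmissivities add.
Σ(K_i·b_i) = 0.977×11.0 + 64.6×2.75 + 18.1×13.0 = 423.7 m²/day.
Hydraulic gradient i = (196.53 − 196.40) / 214 = 0.13 / 214 = 0.0006075.
Q = Σ(K_i·b_i) · W · i = 423.7 × 1210 × 0.0006075 = 311.4 m³/day.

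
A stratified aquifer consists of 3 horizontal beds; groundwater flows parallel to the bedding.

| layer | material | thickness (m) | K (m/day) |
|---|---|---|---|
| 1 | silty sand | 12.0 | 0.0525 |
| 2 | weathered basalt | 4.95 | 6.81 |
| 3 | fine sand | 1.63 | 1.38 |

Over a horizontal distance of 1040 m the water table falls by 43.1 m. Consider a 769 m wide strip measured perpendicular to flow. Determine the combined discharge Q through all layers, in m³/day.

Flow is parallel to layering, so each bed carries its own Darcy discharge and the transmissivities add.
Σ(K_i·b_i) = 0.0525×12.0 + 6.81×4.95 + 1.38×1.63 = 36.59 m²/day.
Hydraulic gradient i = Δh / L = 43.1 / 1040 = 0.04144.
Q = Σ(K_i·b_i) · W · i = 36.59 × 769 × 0.04144 = 1166 m³/day.

1170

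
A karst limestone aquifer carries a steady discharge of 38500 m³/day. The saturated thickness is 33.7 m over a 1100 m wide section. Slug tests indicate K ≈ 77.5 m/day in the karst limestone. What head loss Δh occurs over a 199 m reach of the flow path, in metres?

Cross-sectional area A = 1100 × 33.7 = 37070 m².
From Q = K·A·i, i = Q / (K·A) = 38500 / (77.50 × 37070) = 0.01340.
Head loss Δh = i · L = 0.01340 × 199 = 2.667 m.

2.67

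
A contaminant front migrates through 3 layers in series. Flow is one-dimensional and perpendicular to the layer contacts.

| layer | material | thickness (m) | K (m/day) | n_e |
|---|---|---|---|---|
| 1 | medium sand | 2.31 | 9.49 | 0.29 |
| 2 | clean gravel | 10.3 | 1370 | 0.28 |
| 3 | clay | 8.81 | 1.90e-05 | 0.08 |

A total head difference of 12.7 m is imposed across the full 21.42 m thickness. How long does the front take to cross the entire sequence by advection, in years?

With flow normal to the layers, continuity requires the same specific discharge q through every layer.
Σ(b_i/K_i) = 2.31/9.49 + 10.3/1370 + 8.81/1.90e-05 = 4.637e+05 d.
q = Δh / Σ(b_i/K_i) = 12.7 / 4.637e+05 = 2.739e-05 m/day.
In each layer the seepage velocity is v_i = q/n_i, so the layer transit time is t_i = b_i·n_i / q:
  layer 1 (medium sand): t_1 = 2.31 × 0.29 / 2.739e-05 = 24458 d
  layer 2 (clean gravel): t_2 = 10.3 × 0.28 / 2.739e-05 = 1.053e+05 d
  layer 3 (clay): t_3 = 8.81 × 0.08 / 2.739e-05 = 25733 d
Total t = Σ t_i = 1.555e+05 days = 425.7 years.

426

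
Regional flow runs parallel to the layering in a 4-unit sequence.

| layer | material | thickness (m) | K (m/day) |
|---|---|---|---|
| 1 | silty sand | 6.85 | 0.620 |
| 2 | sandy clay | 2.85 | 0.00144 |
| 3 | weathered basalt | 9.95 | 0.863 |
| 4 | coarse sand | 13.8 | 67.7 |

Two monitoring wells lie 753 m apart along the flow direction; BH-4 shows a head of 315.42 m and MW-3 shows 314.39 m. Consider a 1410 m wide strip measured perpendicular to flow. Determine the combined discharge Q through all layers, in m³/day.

1830

Flow is parallel to layering, so each bed carries its own Darcy discharge and the transmissivities add.
Σ(K_i·b_i) = 0.620×6.85 + 0.00144×2.85 + 0.863×9.95 + 67.7×13.8 = 947.1 m²/day.
Hydraulic gradient i = (315.42 − 314.39) / 753 = 1.03 / 753 = 0.001368.
Q = Σ(K_i·b_i) · W · i = 947.1 × 1410 × 0.001368 = 1827 m³/day.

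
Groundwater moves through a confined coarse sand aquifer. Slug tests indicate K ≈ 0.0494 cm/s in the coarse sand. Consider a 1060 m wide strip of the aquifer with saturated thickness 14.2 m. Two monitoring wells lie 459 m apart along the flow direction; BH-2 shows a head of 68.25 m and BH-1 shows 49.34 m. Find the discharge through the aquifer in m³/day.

26500

Convert K: 0.0494 cm/s × 864 = 42.68 m/day.
Cross-sectional area A = 1060 × 14.2 = 15052 m².
Hydraulic gradient i = (68.25 − 49.34) / 459 = 18.91 / 459 = 0.04120.
Darcy's law: Q = K · A · i = 42.68 × 15052 × 0.04120 = 26468 m³/day.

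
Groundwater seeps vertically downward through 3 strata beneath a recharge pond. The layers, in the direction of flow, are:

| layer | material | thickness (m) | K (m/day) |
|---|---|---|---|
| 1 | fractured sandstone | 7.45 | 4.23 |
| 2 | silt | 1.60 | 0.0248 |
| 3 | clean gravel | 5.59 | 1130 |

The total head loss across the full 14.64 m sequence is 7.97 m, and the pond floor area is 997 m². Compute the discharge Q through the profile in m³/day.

Flow is perpendicular to layering, so the layers act in series and the equivalent K is the thickness-weighted harmonic mean.
Total thickness L = 7.45 + 1.60 + 5.59 = 14.64 m.
Σ(b_i/K_i) = 7.45/4.23 + 1.60/0.0248 + 5.59/1130 = 66.28 d.
K_eq = L / Σ(b_i/K_i) = 14.64 / 66.28 = 0.2209 m/day.
Q = K_eq · A · (Δh/L) = 0.2209 × 997 × (7.97/14.64) = 119.9 m³/day.

120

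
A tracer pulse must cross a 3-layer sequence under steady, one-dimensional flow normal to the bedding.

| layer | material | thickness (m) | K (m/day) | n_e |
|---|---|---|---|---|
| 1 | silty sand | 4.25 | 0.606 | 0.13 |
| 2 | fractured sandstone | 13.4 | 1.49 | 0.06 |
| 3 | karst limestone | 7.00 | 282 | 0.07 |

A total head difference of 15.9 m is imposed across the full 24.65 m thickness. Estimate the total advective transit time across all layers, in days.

With flow normal to the layers, continuity requires the same specific discharge q through every layer.
Σ(b_i/K_i) = 4.25/0.606 + 13.4/1.49 + 7.00/282 = 16.03 d.
q = Δh / Σ(b_i/K_i) = 15.9 / 16.03 = 0.9918 m/day.
In each layer the seepage velocity is v_i = q/n_i, so the layer transit time is t_i = b_i·n_i / q:
  layer 1 (silty sand): t_1 = 4.25 × 0.13 / 0.9918 = 0.5571 d
  layer 2 (fractured sandstone): t_2 = 13.4 × 0.06 / 0.9918 = 0.8106 d
  layer 3 (karst limestone): t_3 = 7.00 × 0.07 / 0.9918 = 0.4940 d
Total t = Σ t_i = 1.862 days.

1.86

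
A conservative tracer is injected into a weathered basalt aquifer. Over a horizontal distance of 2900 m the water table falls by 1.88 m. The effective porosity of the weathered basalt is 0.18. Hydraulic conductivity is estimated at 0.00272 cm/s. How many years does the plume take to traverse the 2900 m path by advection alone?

Convert K: 0.00272 cm/s × 864 = 2.350 m/day.
Hydraulic gradient i = Δh / L = 1.88 / 2900 = 0.0006483.
Darcy flux q = K · i = 2.350 × 0.0006483 = 0.001524 m/day.
Seepage velocity v = q / n_e = 0.001524 / 0.18 = 0.008464 m/day.
Travel time t = L / v = 2900 / 0.008464 = 3.426e+05 days = 938.1 years.

938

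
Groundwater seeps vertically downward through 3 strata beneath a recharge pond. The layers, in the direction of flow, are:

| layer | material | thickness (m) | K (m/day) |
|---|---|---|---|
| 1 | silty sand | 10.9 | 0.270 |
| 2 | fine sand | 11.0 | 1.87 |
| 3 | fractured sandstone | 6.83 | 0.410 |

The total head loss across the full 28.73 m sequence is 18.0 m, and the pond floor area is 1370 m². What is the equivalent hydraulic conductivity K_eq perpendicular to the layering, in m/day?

0.457

Flow is perpendicular to layering, so the layers act in series and the equivalent K is the thickness-weighted harmonic mean.
Total thickness L = 10.9 + 11.0 + 6.83 = 28.73 m.
Σ(b_i/K_i) = 10.9/0.270 + 11.0/1.87 + 6.83/0.410 = 62.91 d.
K_eq = L / Σ(b_i/K_i) = 28.73 / 62.91 = 0.4567 m/day.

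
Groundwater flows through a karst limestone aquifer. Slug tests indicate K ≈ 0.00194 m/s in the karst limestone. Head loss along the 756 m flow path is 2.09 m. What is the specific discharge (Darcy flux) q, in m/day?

0.463

Convert K: 0.00194 m/s × 86400 = 167.6 m/day.
Hydraulic gradient i = Δh / L = 2.09 / 756 = 0.002765.
Specific discharge q = K · i = 167.6 × 0.002765 = 0.4634 m/day.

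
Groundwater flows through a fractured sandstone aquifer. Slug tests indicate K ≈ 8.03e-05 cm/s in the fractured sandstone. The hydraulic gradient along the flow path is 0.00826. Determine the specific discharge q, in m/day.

0.000573

Convert K: 8.03e-05 cm/s × 864 = 0.06938 m/day.
Hydraulic gradient i = 0.00826.
Specific discharge q = K · i = 0.06938 × 0.008260 = 0.0005731 m/day.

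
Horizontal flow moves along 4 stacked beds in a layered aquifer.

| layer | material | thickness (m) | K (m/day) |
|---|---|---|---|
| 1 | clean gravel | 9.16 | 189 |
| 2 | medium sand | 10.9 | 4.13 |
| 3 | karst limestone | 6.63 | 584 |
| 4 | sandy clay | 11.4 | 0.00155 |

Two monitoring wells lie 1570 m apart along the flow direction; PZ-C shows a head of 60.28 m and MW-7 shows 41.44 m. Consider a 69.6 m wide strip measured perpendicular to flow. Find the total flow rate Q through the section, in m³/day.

4720

Flow is parallel to layering, so each bed carries its own Darcy discharge and the transmissivities add.
Σ(K_i·b_i) = 189×9.16 + 4.13×10.9 + 584×6.63 + 0.00155×11.4 = 5648 m²/day.
Hydraulic gradient i = (60.28 − 41.44) / 1570 = 18.84 / 1570 = 0.01200.
Q = Σ(K_i·b_i) · W · i = 5648 × 69.6 × 0.01200 = 4717 m³/day.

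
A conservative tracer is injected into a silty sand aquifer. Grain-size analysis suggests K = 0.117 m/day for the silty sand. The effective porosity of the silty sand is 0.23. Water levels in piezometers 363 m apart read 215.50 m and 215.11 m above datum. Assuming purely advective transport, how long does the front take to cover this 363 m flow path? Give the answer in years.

1820

Hydraulic gradient i = (215.50 − 215.11) / 363 = 0.39 / 363 = 0.001074.
Darcy flux q = K · i = 0.1170 × 0.001074 = 0.0001257 m/day.
Seepage velocity v = q / n_e = 0.0001257 / 0.23 = 0.0005465 m/day.
Travel time t = L / v = 363 / 0.0005465 = 6.642e+05 days = 1818 years.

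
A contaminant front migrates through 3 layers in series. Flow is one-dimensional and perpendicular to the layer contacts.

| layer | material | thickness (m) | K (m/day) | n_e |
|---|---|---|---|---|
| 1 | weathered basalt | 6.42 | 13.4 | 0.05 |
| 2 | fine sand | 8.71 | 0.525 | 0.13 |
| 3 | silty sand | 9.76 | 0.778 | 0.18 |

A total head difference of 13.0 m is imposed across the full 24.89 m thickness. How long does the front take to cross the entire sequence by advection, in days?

7.31

With flow normal to the layers, continuity requires the same specific discharge q through every layer.
Σ(b_i/K_i) = 6.42/13.4 + 8.71/0.525 + 9.76/0.778 = 29.61 d.
q = Δh / Σ(b_i/K_i) = 13.0 / 29.61 = 0.4390 m/day.
In each layer the seepage velocity is v_i = q/n_i, so the layer transit time is t_i = b_i·n_i / q:
  layer 1 (weathered basalt): t_1 = 6.42 × 0.05 / 0.4390 = 0.7313 d
  layer 2 (fine sand): t_2 = 8.71 × 0.13 / 0.4390 = 2.579 d
  layer 3 (silty sand): t_3 = 9.76 × 0.18 / 0.4390 = 4.002 d
Total t = Σ t_i = 7.313 days.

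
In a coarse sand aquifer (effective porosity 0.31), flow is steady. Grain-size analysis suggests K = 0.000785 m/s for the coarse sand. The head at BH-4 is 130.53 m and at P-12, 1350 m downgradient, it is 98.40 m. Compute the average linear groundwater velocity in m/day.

5.21

Convert K: 0.000785 m/s × 86400 = 67.82 m/day.
Hydraulic gradient i = (130.53 − 98.40) / 1350 = 32.13 / 1350 = 0.02380.
Darcy flux q = K · i = 67.82 × 0.02380 = 1.614 m/day.
Seepage velocity v = q / n_e = 1.614 / 0.31 = 5.207 m/day.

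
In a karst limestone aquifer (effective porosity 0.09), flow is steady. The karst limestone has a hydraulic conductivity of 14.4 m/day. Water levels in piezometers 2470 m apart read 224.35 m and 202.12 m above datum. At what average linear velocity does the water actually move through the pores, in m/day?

Hydraulic gradient i = (224.35 − 202.12) / 2470 = 22.23 / 2470 = 0.009000.
Darcy flux q = K · i = 14.40 × 0.009000 = 0.1296 m/day.
Seepage velocity v = q / n_e = 0.1296 / 0.09 = 1.440 m/day.

1.44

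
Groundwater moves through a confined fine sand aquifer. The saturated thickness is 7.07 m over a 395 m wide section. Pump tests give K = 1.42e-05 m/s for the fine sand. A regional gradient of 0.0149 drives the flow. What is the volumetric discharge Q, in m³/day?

Convert K: 1.42e-05 m/s × 86400 = 1.227 m/day.
Cross-sectional area A = 395 × 7.07 = 2793 m².
Hydraulic gradient i = 0.0149.
Darcy's law: Q = K · A · i = 1.227 × 2793 × 0.01490 = 51.05 m³/day.

51.1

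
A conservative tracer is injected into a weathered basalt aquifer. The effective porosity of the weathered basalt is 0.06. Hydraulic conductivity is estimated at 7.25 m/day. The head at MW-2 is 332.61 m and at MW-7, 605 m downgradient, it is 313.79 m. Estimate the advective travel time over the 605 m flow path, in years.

Hydraulic gradient i = (332.61 − 313.79) / 605 = 18.82 / 605 = 0.03111.
Darcy flux q = K · i = 7.250 × 0.03111 = 0.2255 m/day.
Seepage velocity v = q / n_e = 0.2255 / 0.06 = 3.759 m/day.
Travel time t = L / v = 605 / 3.759 = 161.0 days = 0.4407 years.

0.441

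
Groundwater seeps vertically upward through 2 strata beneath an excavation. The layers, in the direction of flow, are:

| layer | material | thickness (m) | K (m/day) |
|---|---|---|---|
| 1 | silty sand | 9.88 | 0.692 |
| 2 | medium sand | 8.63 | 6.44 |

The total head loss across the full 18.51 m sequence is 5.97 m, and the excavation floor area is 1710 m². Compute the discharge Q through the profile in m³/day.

Flow is perpendicular to layering, so the layers act in series and the equivalent K is the thickness-weighted harmonic mean.
Total thickness L = 9.88 + 8.63 = 18.51 m.
Σ(b_i/K_i) = 9.88/0.692 + 8.63/6.44 = 15.62 d.
K_eq = L / Σ(b_i/K_i) = 18.51 / 15.62 = 1.185 m/day.
Q = K_eq · A · (Δh/L) = 1.185 × 1710 × (5.97/18.51) = 653.7 m³/day.

654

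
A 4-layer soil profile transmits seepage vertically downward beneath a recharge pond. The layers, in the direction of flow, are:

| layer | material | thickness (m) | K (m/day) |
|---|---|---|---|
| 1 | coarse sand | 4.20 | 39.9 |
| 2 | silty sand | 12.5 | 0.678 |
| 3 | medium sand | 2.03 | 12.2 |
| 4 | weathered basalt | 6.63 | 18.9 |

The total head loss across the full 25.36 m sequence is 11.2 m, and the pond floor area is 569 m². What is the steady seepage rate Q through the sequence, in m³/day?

334

Flow is perpendicular to layering, so the layers act in series and the equivalent K is the thickness-weighted harmonic mean.
Total thickness L = 4.20 + 12.5 + 2.03 + 6.63 = 25.36 m.
Σ(b_i/K_i) = 4.20/39.9 + 12.5/0.678 + 2.03/12.2 + 6.63/18.9 = 19.06 d.
K_eq = L / Σ(b_i/K_i) = 25.36 / 19.06 = 1.331 m/day.
Q = K_eq · A · (Δh/L) = 1.331 × 569 × (11.2/25.36) = 334.4 m³/day.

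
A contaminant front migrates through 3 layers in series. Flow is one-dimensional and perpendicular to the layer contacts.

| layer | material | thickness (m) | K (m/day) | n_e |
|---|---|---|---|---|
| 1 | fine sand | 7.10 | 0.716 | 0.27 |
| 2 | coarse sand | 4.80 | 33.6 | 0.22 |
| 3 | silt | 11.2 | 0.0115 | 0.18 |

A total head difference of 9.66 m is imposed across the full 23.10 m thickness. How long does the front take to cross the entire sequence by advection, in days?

508

With flow normal to the layers, continuity requires the same specific discharge q through every layer.
Σ(b_i/K_i) = 7.10/0.716 + 4.80/33.6 + 11.2/0.0115 = 984.0 d.
q = Δh / Σ(b_i/K_i) = 9.66 / 984.0 = 0.009817 m/day.
In each layer the seepage velocity is v_i = q/n_i, so the layer transit time is t_i = b_i·n_i / q:
  layer 1 (fine sand): t_1 = 7.10 × 0.27 / 0.009817 = 195.3 d
  layer 2 (coarse sand): t_2 = 4.80 × 0.22 / 0.009817 = 107.6 d
  layer 3 (silt): t_3 = 11.2 × 0.18 / 0.009817 = 205.4 d
Total t = Σ t_i = 508.2 days.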